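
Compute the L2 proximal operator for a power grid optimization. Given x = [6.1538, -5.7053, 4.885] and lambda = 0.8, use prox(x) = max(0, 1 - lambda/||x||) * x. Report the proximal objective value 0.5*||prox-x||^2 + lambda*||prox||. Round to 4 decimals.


Step 1: Compute ||x||.
||x|| = 9.7099
Step 2: Compute scaling factor.
scale = max(0, 1 - 0.8/9.7099) = 0.9176
Step 3: prox(x) = [5.6468, -5.2352, 4.4825]
||prox(x)|| = 8.9099
Step 4: Proximal objective.
0.5*||prox-x||^2 = 0.32
lambda*||prox|| = 7.1279
Total = 7.448


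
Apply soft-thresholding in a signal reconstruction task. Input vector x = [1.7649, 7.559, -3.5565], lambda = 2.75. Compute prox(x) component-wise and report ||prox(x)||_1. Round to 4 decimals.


Soft-thresholding with lambda = 2.75:
prox(1.7649) = sign(1.7649)*max(|1.7649| - 2.75, 0) = 0.0
prox(7.559) = sign(7.559)*max(|7.559| - 2.75, 0) = 4.809
prox(-3.5565) = sign(-3.5565)*max(|-3.5565| - 2.75, 0) = -0.8065
prox(x) = [0.0, 4.809, -0.8065]
||prox(x)||_1 = 0.0 + 4.809 + 0.8065 = 5.6155


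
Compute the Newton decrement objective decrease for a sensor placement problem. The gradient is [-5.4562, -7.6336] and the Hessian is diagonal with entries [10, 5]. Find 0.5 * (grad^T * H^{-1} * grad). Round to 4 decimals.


Step 1: H is diagonal, so H^(-1) * g = [-0.5456, -1.5267].
Step 2: g^T H^(-1) g = sum_i g_i^2 / H_ii
  = (-5.4562)^2/10 + (-7.6336)^2/5
  = 2.977 + 11.6544 = 14.6314
Step 3: Objective decrease = 0.5 * g^T H^(-1) g = 7.3157


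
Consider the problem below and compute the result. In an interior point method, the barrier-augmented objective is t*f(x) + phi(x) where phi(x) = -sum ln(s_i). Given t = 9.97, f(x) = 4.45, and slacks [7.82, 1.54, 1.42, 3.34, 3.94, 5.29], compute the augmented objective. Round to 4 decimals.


Step 1: Compute log-barrier.
ln values: [2.0567, 0.4318, 0.3507, 1.206, 1.3712, 1.6658]
phi = -(2.0567 + 0.4318 + 0.3507 + 1.206 + 1.3712 + 1.6658) = -7.0821
Step 2: Compute augmented objective.
t*f(x) = 9.97*4.45 = 44.3665
Total = 44.3665 - 7.0821 = 37.2844


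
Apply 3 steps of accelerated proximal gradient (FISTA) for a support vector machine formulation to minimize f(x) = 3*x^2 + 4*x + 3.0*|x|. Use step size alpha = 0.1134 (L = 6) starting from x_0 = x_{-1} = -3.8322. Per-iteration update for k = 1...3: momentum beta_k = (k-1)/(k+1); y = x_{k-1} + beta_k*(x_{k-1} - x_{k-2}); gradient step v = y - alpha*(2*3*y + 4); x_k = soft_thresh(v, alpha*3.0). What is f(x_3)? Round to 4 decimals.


FISTA on f(x) = 3*x^2 + 4*x + 3.0*|x|
L = 6, alpha = 0.1134
Iteration 1: beta = 0.0, y = -3.8322 + 0.0*(-3.8322 + 3.8322) = -3.8322
  grad(y) = -18.9932, v = y - alpha*grad = -1.6784
  prox(v) = soft_thresh(-1.6784, 0.3402) = -1.3382
Iteration 2: beta = 0.3333, y = -1.3382 + 0.3333*(-1.3382 + 3.8322) = -0.5068
  grad(y) = 0.959, v = y - alpha*grad = -0.6156
  prox(v) = soft_thresh(-0.6156, 0.3402) = -0.2754
Iteration 3: beta = 0.5, y = -0.2754 + 0.5*(-0.2754 + 1.3382) = 0.256
  grad(y) = 5.5361, v = y - alpha*grad = -0.3718
  prox(v) = soft_thresh(-0.3718, 0.3402) = -0.0316
f(x_3) = 3*(-0.0316)^2 + 4*(-0.0316) + 3.0*|-0.0316| = -0.0286


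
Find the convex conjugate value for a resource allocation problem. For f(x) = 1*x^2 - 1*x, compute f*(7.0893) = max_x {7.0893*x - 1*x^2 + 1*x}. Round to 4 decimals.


f*(y) = sup_x {y*x - a*x^2 - b*x} = sup_x {(y-b)*x - a*x^2}
FOC: (y - b) - 2a*x = 0 => x* = (y - b)/(2a)
x* = (7.0893 + 1)/(2*1) = 4.0447
f*(7.0893) = (y-b)^2/(4a) = (7.0893 + 1)^2/(4*1)
= 65.4368/4 = 16.3592


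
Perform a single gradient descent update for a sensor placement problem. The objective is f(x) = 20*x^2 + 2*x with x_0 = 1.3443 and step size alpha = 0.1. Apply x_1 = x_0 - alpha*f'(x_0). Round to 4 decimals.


We compute the gradient at x_0 and apply the update.
f'(x) = 40*x + 2
f'(1.3443) = 40*1.3443 + 2 = 55.772
x_1 = 1.3443 - 0.1*55.772 = -4.2329


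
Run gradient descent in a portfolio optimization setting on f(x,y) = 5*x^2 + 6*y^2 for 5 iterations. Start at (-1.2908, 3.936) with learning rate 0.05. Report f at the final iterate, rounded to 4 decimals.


Gradient descent on f(x,y) = 5*x^2 + 6*y^2.
Starting point: (-1.2908, 3.936), alpha = 0.05
Step 1: grad_x = 2*5*-1.2908 = -12.908, grad_y = 2*6*3.936 = 47.232
  x_1 = -1.2908 - 0.05*-12.908 = -0.6454
  y_1 = 3.936 - 0.05*47.232 = 1.5744
Step 2: grad_x = 2*5*-0.6454 = -6.454, grad_y = 2*6*1.5744 = 18.8928
  x_2 = -0.6454 - 0.05*-6.454 = -0.3227
  y_2 = 1.5744 - 0.05*18.8928 = 0.6298
Step 3: grad_x = 2*5*-0.3227 = -3.227, grad_y = 2*6*0.6298 = 7.5571
  x_3 = -0.3227 - 0.05*-3.227 = -0.1614
  y_3 = 0.6298 - 0.05*7.5571 = 0.2519
Step 4: grad_x = 2*5*-0.1614 = -1.6135, grad_y = 2*6*0.2519 = 3.0228
  x_4 = -0.1614 - 0.05*-1.6135 = -0.0807
  y_4 = 0.2519 - 0.05*3.0228 = 0.1008
Step 5: grad_x = 2*5*-0.0807 = -0.8068, grad_y = 2*6*0.1008 = 1.2091
  x_5 = -0.0807 - 0.05*-0.8068 = -0.0403
  y_5 = 0.1008 - 0.05*1.2091 = 0.0403
f(-0.0403, 0.0403) = 5*(-0.0403)^2 + 6*0.0403^2 = 0.0179


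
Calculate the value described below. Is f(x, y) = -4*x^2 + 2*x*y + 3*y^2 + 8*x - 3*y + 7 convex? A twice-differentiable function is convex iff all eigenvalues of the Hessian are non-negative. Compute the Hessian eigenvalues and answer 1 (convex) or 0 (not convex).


The Hessian of f(x,y) = -4*x^2 + 2*x*y + 3*y^2 + 8*x - 3*y + 7 is:
H = [[-8, 2], [2, 6]]
Trace = -8 + 6 = -2
Determinant = -8*6 - (2)^2 = -52
Discriminant = (-2)^2 - 4*-52 = 212.0
Eigenvalues: lambda_1 = -8.2801, lambda_2 = 6.2801
The function is not convex.

0


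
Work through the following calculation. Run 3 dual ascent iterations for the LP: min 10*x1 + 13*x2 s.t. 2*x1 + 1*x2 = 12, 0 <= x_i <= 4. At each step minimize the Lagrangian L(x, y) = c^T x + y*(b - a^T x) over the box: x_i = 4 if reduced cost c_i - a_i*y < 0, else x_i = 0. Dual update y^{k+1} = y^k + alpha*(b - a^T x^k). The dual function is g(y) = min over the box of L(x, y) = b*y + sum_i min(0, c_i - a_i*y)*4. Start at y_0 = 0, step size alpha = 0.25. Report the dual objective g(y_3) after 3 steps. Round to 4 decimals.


Dual ascent for LP: min 10*x1 + 13*x2, 2*x1 + 1*x2 = 12, 0 <= x_i <= 4
Step 1: y^k = 0.0, reduced costs: (10.0, 13.0)
  x^k = (0.0, 0.0), subgradient = b - a^T x = 12.0
  y^{k+1} = 0.0 + 0.25*12.0 = 3.0
Step 2: y^k = 3.0, reduced costs: (4.0, 10.0)
  x^k = (0.0, 0.0), subgradient = b - a^T x = 12.0
  y^{k+1} = 3.0 + 0.25*12.0 = 6.0
Step 3: y^k = 6.0, reduced costs: (-2.0, 7.0)
  x^k = (4.0, 0.0), subgradient = b - a^T x = 4.0
  y^{k+1} = 6.0 + 0.25*4.0 = 7.0
Dual objective at y_3 = 7.0: reduced costs (-4.0, 6.0), box minimizer x = (4.0, 0.0)
g(y_3) = b*y + (c1 - a1*y)*x1 + (c2 - a2*y)*x2 = 12*7.0 + (-4.0)*4.0 + 6.0*0.0 = 84.0 - 16.0 + 0.0 = 68.0


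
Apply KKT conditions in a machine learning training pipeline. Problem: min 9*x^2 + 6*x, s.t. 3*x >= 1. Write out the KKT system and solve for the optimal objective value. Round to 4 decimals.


Step 1: Try lambda = 0 (constraint inactive).
x_unc = -6/(2*9) = -0.3333
Check: 3*-0.3333 = -0.9999 < 1 -- violated!
Step 2: Constraint must be active: 3*x = 1
x* = 1/3 = 0.3333 (rounded; the exact value 1/3 is used below)
lambda = (2*9*(1/3) + 6)/3 = 4.0
Step 3: Compute optimal value.
f(x*) = 9*(1/3)^2 + 6*(1/3) = 3.0


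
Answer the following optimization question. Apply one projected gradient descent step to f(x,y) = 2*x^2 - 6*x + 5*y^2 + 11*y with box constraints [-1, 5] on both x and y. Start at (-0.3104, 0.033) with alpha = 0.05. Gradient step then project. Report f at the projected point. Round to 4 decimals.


Step 1: Compute gradient at (-0.3104, 0.033).
grad_x = 2*2*-0.3104 - 6 = -7.2416
grad_y = 2*5*0.033 + 11 = 11.33
Step 2: Gradient step.
x_raw = -0.3104 - 0.05*-7.2416 = 0.0517
y_raw = 0.033 - 0.05*11.33 = -0.5335
Step 3: Project onto [-1, 5].
x_proj = clip(0.0517) = 0.0517
y_proj = clip(-0.5335) = -0.5335
Step 4: Evaluate f.
f(0.0517, -0.5335) = -4.7501


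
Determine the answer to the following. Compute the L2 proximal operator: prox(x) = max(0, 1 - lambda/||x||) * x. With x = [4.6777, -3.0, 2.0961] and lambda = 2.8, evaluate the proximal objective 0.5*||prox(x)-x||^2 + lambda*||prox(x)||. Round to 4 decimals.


Step 1: Compute ||x||.
||x|| = 5.9392
Step 2: Compute scaling factor.
scale = max(0, 1 - 2.8/5.9392) = 0.5286
Step 3: prox(x) = [2.4724, -1.5857, 1.1079]
||prox(x)|| = 3.1392
Step 4: Proximal objective.
0.5*||prox-x||^2 = 3.92
lambda*||prox|| = 8.7898
Total = 12.7099


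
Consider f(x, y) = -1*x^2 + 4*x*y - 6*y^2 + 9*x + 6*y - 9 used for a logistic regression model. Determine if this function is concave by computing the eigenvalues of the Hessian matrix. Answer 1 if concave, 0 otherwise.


The Hessian of f(x,y) = -1*x^2 + 4*x*y - 6*y^2 + 9*x + 6*y - 9 is:
H = [[-2, 4], [4, -12]]
Trace = -2 - 12 = -14
Determinant = -2*-12 - (4)^2 = 8
Discriminant = (-14)^2 - 4*8 = 164.0
Eigenvalues: lambda_1 = -13.4031, lambda_2 = -0.5969
The function is concave.

1


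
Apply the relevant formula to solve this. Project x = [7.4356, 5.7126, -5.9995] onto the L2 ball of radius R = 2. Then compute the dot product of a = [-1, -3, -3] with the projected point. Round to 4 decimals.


Step 1: Compute ||x|| (intermediates to 6 decimals).
||x|| = sqrt(7.4356^2 + 5.7126^2 + (-5.9995)^2) = 11.131754
Step 2: Project.
Since ||x|| > R, scale = R/||x|| = 2/11.131754 = 0.179666, proj(x) = scale * x
proj(x) = [1.335925, 1.02636, -1.077906]
Step 3: Dot product.
a^T * proj(x) = -1*1.335925 - 3*1.02636 - 3*(-1.077906) = -1.1813


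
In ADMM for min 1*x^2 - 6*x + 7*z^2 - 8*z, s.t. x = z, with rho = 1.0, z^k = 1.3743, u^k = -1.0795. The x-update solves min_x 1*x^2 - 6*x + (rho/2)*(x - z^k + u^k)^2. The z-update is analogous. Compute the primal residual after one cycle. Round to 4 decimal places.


ADMM iteration with rho = 1.0, z^k = 1.3743, u^k = -1.0795
Step 1: x-update.
Minimize 1*x^2 - 6*x + (1.0/2)*(x - 1.3743 - 1.0795)^2
FOC: (2*1 + 1.0)*x = 6 + 1.0*(1.3743 + 1.0795)
x^{k+1} = 2.8179
Step 2: z-update.
Minimize 7*z^2 - 8*z + (1.0/2)*(2.8179 - z - 1.0795)^2
FOC: (2*7 + 1.0)*z = 8 + 1.0*(2.8179 - 1.0795)
z^{k+1} = 0.6492
Step 3: u-update.
u^{k+1} = -1.0795 + 2.8179 - 0.6492 = 1.0892
Step 4: Primal residual = |2.8179 - 0.6492| = 2.1687


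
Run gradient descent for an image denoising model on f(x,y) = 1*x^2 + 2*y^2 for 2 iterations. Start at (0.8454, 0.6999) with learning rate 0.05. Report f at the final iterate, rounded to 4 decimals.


Gradient descent on f(x,y) = 1*x^2 + 2*y^2.
Starting point: (0.8454, 0.6999), alpha = 0.05
Step 1: grad_x = 2*1*0.8454 = 1.6908, grad_y = 2*2*0.6999 = 2.7996
  x_1 = 0.8454 - 0.05*1.6908 = 0.7609
  y_1 = 0.6999 - 0.05*2.7996 = 0.5599
Step 2: grad_x = 2*1*0.7609 = 1.5217, grad_y = 2*2*0.5599 = 2.2397
  x_2 = 0.7609 - 0.05*1.5217 = 0.6848
  y_2 = 0.5599 - 0.05*2.2397 = 0.4479
f(0.6848, 0.4479) = 1*0.6848^2 + 2*0.4479^2 = 0.8702


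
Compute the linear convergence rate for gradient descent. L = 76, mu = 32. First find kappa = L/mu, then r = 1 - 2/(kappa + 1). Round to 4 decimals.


Step 1: Compute the condition number.
kappa = L/mu = 76/32 = 2.375
Step 2: Compute the convergence rate.
r = 1 - 2/(kappa + 1) = 1 - 2*mu/(L + mu) = (L - mu)/(L + mu) = 44/108 = 0.4074


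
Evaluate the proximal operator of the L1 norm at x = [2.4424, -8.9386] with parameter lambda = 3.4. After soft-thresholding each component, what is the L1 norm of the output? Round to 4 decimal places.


Soft-thresholding with lambda = 3.4:
prox(2.4424) = sign(2.4424)*max(|2.4424| - 3.4, 0) = 0.0
prox(-8.9386) = sign(-8.9386)*max(|-8.9386| - 3.4, 0) = -5.5386
prox(x) = [0.0, -5.5386]
||prox(x)||_1 = 0.0 + 5.5386 = 5.5386


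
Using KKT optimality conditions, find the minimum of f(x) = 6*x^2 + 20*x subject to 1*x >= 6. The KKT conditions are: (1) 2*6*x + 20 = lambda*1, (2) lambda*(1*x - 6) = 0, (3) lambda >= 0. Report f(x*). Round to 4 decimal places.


Step 1: Try lambda = 0 (constraint inactive).
x_unc = -20/(2*6) = -1.6667
Check: 1*-1.6667 = -1.6667 < 6 -- violated!
Step 2: Constraint must be active: 1*x = 6
x* = 6/1 = 6.0
lambda = (2*6*6.0 + 20)/1 = 92.0
Step 3: Compute optimal value.
f(x*) = 6*6.0^2 + 20*6.0 = 336.0


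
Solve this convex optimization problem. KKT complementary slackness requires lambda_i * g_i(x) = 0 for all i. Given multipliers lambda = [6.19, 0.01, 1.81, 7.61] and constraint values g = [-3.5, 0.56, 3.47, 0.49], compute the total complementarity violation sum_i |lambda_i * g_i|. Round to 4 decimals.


KKT complementary slackness check:
lambda_1 * g_1 = 6.19 * -3.5 = -21.665
lambda_2 * g_2 = 0.01 * 0.56 = 0.0056
lambda_3 * g_3 = 1.81 * 3.47 = 6.2807
lambda_4 * g_4 = 7.61 * 0.49 = 3.7289
Total violation = 21.665 + 0.0056 + 6.2807 + 3.7289 = 31.6802


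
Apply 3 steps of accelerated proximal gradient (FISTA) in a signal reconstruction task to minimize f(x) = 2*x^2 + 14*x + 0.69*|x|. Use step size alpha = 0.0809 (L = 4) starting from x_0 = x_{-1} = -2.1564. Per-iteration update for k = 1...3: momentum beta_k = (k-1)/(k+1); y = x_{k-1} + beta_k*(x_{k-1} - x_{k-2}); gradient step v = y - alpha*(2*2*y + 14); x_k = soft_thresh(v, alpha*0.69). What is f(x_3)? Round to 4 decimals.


FISTA on f(x) = 2*x^2 + 14*x + 0.69*|x|
L = 4, alpha = 0.0809
Iteration 1: beta = 0.0, y = -2.1564 + 0.0*(-2.1564 + 2.1564) = -2.1564
  grad(y) = 5.3744, v = y - alpha*grad = -2.5912
  prox(v) = soft_thresh(-2.5912, 0.0558) = -2.5354
Iteration 2: beta = 0.3333, y = -2.5354 + 0.3333*(-2.5354 + 2.1564) = -2.6617
  grad(y) = 3.3532, v = y - alpha*grad = -2.933
  prox(v) = soft_thresh(-2.933, 0.0558) = -2.8771
Iteration 3: beta = 0.5, y = -2.8771 + 0.5*(-2.8771 + 2.5354) = -3.048
  grad(y) = 1.8079, v = y - alpha*grad = -3.1943
  prox(v) = soft_thresh(-3.1943, 0.0558) = -3.1385
f(x_3) = 2*(-3.1385)^2 + 14*(-3.1385) + 0.69*|-3.1385| = -22.073


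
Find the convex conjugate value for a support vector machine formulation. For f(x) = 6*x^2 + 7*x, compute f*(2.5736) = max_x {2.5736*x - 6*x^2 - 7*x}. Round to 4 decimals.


f*(y) = sup_x {y*x - a*x^2 - b*x} = sup_x {(y-b)*x - a*x^2}
FOC: (y - b) - 2a*x = 0 => x* = (y - b)/(2a)
x* = (2.5736 - 7)/(2*6) = -0.3689
f*(2.5736) = (y-b)^2/(4a) = (2.5736 - 7)^2/(4*6)
= 19.593/24 = 0.8164


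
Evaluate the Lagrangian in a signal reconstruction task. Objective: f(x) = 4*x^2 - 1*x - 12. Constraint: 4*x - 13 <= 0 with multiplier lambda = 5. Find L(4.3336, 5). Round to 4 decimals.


Step 1: Evaluate f(x).
f(4.3336) = 4*4.3336^2 - 1*4.3336 - 12 = 58.7868
Step 2: Evaluate g(x).
g(4.3336) = 4*4.3336 - 13 = 4.3344
Step 3: Compute Lagrangian.
L = 58.7868 + 5*4.3344 = 80.4588


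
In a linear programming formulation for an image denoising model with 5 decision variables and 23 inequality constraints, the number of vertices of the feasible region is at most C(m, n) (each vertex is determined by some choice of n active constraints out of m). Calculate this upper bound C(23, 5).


Each vertex corresponds to some choice of n active constraints out of m, so the number of vertices is at most C(m, n) = m! / (n!(m-n)!).
m = 23, n = 5
Numerator: 23 * 22 * 21 * 20 * 19
Denominator: 5! = 120
C(23, 5) = 33649


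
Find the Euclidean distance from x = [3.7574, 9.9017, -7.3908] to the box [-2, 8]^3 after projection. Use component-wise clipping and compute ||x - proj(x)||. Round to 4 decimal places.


Project each component onto [-2, 8].
clip(3.7574) = 3.7574, clip(9.9017) = 8.0, clip(-7.3908) = -2.0
Projection = [3.7574, 8.0, -2.0]
Squared diffs: [0.0, 3.6165, 29.0607]
Distance = sqrt(32.6772) = 5.7164


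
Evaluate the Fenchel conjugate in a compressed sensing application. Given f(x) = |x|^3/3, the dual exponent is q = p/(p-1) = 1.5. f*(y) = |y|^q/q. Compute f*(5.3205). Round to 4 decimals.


The conjugate exponent q satisfies 1/p + 1/q = 1.
p = 3, so q = 3/(3 - 1) = 1.5
|y|^q = 5.3205^1.5 = 12.2724
f*(5.3205) = 12.2724 / 1.5 = 8.1816


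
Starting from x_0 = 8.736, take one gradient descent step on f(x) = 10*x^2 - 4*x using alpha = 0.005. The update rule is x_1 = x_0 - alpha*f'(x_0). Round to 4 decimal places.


We compute the gradient at x_0 and apply the update.
f'(x) = 20*x - 4
f'(8.736) = 20*8.736 - 4 = 170.72
x_1 = 8.736 - 0.005*170.72 = 7.8824


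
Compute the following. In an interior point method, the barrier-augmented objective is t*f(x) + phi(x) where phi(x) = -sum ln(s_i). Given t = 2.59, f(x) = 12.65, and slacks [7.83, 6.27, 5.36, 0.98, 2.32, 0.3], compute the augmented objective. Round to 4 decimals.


Step 1: Compute log-barrier.
ln values: [2.058, 1.8358, 1.679, -0.0202, 0.8416, -1.204]
phi = -(2.058 + 1.8358 + 1.679 - 0.0202 + 0.8416 - 1.204) = -5.1901
Step 2: Compute augmented objective.
t*f(x) = 2.59*12.65 = 32.7635
Total = 32.7635 - 5.1901 = 27.5734


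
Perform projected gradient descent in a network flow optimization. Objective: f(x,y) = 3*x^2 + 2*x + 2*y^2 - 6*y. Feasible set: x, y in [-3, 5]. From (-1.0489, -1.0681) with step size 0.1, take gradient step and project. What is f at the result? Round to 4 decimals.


Step 1: Compute gradient at (-1.0489, -1.0681).
grad_x = 2*3*-1.0489 + 2 = -4.2934
grad_y = 2*2*-1.0681 - 6 = -10.2724
Step 2: Gradient step.
x_raw = -1.0489 - 0.1*-4.2934 = -0.6196
y_raw = -1.0681 - 0.1*-10.2724 = -0.0409
Step 3: Project onto [-3, 5].
x_proj = clip(-0.6196) = -0.6196
y_proj = clip(-0.0409) = -0.0409
Step 4: Evaluate f.
f(-0.6196, -0.0409) = 0.1609


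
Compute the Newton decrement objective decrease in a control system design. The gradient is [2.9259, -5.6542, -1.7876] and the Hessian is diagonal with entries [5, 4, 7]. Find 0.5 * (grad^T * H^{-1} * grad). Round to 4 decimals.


Step 1: H is diagonal, so H^(-1) * g = [0.5852, -1.4136, -0.2554].
Step 2: g^T H^(-1) g = sum_i g_i^2 / H_ii
  = (2.9259)^2/5 + (-5.6542)^2/4 + (-1.7876)^2/7
  = 1.7122 + 7.9925 + 0.4565 = 10.1612
Step 3: Objective decrease = 0.5 * g^T H^(-1) g = 5.0806


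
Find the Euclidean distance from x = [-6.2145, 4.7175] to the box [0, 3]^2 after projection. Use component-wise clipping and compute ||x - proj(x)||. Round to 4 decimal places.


Project each component onto [0, 3].
clip(-6.2145) = 0.0, clip(4.7175) = 3.0
Projection = [0.0, 3.0]
Squared diffs: [38.62, 2.9498]
Distance = sqrt(41.5698) = 6.4475


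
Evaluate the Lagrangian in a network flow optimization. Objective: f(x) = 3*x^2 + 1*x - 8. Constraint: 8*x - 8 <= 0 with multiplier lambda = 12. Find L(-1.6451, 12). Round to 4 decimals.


Step 1: Evaluate f(x).
f(-1.6451) = 3*(-1.6451)^2 + 1*(-1.6451) - 8 = -1.526
Step 2: Evaluate g(x).
g(-1.6451) = 8*-1.6451 - 8 = -21.1608
Step 3: Compute Lagrangian.
L = -1.526 + 12*-21.1608 = -255.4556


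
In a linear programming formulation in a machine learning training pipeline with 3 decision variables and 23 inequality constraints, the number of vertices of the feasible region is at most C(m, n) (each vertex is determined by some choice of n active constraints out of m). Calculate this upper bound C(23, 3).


Each vertex corresponds to some choice of n active constraints out of m, so the number of vertices is at most C(m, n) = m! / (n!(m-n)!).
m = 23, n = 3
Numerator: 23 * 22 * 21
Denominator: 3! = 6
C(23, 3) = 1771


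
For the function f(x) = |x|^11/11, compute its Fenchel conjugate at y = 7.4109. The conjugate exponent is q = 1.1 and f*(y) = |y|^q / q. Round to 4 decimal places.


The conjugate exponent q satisfies 1/p + 1/q = 1.
p = 11, so q = 11/(11 - 1) = 1.1
|y|^q = 7.4109^1.1 = 9.0544
f*(7.4109) = 9.0544 / 1.1 = 8.2312


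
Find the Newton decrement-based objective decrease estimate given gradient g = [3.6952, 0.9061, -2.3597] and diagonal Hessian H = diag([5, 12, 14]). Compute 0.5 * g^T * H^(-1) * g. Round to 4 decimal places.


Step 1: H is diagonal, so H^(-1) * g = [0.739, 0.0755, -0.1686].
Step 2: g^T H^(-1) g = sum_i g_i^2 / H_ii
  = (3.6952)^2/5 + (0.9061)^2/12 + (-2.3597)^2/14
  = 2.7309 + 0.0684 + 0.3977 = 3.197
Step 3: Objective decrease = 0.5 * g^T H^(-1) g = 1.5985


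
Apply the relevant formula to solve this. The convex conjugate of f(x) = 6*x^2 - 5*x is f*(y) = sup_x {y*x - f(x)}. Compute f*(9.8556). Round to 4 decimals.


f*(y) = sup_x {y*x - a*x^2 - b*x} = sup_x {(y-b)*x - a*x^2}
FOC: (y - b) - 2a*x = 0 => x* = (y - b)/(2a)
x* = (9.8556 + 5)/(2*6) = 1.238
f*(9.8556) = (y-b)^2/(4a) = (9.8556 + 5)^2/(4*6)
= 220.6889/24 = 9.1954


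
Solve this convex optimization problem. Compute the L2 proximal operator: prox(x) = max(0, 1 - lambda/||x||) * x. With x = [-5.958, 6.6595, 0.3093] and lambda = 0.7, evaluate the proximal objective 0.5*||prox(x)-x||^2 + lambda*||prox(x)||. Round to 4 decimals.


Step 1: Compute ||x||.
||x|| = 8.941
Step 2: Compute scaling factor.
scale = max(0, 1 - 0.7/8.941) = 0.9217
Step 3: prox(x) = [-5.4915, 6.1381, 0.2851]
||prox(x)|| = 8.241
Step 4: Proximal objective.
0.5*||prox-x||^2 = 0.245
lambda*||prox|| = 5.7687
Total = 6.0137


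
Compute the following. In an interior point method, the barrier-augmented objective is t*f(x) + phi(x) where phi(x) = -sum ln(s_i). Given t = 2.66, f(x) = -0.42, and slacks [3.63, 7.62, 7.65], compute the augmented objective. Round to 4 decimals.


Step 1: Compute log-barrier.
ln values: [1.2892, 2.0308, 2.0347]
phi = -(1.2892 + 2.0308 + 2.0347) = -5.3547
Step 2: Compute augmented objective.
t*f(x) = 2.66*-0.42 = -1.1172
Total = -1.1172 - 5.3547 = -6.4719


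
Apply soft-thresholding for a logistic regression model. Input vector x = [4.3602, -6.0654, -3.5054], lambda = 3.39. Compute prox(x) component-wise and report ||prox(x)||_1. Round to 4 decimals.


Soft-thresholding with lambda = 3.39:
prox(4.3602) = sign(4.3602)*max(|4.3602| - 3.39, 0) = 0.9702
prox(-6.0654) = sign(-6.0654)*max(|-6.0654| - 3.39, 0) = -2.6754
prox(-3.5054) = sign(-3.5054)*max(|-3.5054| - 3.39, 0) = -0.1154
prox(x) = [0.9702, -2.6754, -0.1154]
||prox(x)||_1 = 0.9702 + 2.6754 + 0.1154 = 3.761


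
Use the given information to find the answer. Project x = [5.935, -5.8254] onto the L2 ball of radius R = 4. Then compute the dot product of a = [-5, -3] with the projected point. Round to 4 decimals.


Step 1: Compute ||x|| (intermediates to 6 decimals).
||x|| = sqrt(5.935^2 + (-5.8254)^2) = 8.31622
Step 2: Project.
Since ||x|| > R, scale = R/||x|| = 4/8.31622 = 0.480988, proj(x) = scale * x
proj(x) = [2.854664, -2.801947]
Step 3: Dot product.
a^T * proj(x) = -5*2.854664 - 3*(-2.801947) = -5.8675


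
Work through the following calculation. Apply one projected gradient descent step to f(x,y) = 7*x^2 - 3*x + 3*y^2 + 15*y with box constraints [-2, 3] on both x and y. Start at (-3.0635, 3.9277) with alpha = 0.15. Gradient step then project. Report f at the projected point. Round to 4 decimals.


Step 1: Compute gradient at (-3.0635, 3.9277).
grad_x = 2*7*-3.0635 - 3 = -45.889
grad_y = 2*3*3.9277 + 15 = 38.5662
Step 2: Gradient step.
x_raw = -3.0635 - 0.15*-45.889 = 3.8199
y_raw = 3.9277 - 0.15*38.5662 = -1.8572
Step 3: Project onto [-2, 3].
x_proj = clip(3.8199) = 3.0
y_proj = clip(-1.8572) = -1.8572
Step 4: Evaluate f.
f(3.0, -1.8572) = 36.4895


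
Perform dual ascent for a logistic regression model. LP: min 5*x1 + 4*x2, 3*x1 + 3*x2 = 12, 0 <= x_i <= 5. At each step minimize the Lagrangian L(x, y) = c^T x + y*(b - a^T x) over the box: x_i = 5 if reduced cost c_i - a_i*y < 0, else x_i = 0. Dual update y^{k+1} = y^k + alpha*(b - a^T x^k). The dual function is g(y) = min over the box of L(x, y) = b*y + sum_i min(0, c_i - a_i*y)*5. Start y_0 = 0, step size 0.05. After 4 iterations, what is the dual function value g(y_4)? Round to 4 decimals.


Dual ascent for LP: min 5*x1 + 4*x2, 3*x1 + 3*x2 = 12, 0 <= x_i <= 5
Step 1: y^k = 0.0, reduced costs: (5.0, 4.0)
  x^k = (0.0, 0.0), subgradient = b - a^T x = 12.0
  y^{k+1} = 0.0 + 0.05*12.0 = 0.6
Step 2: y^k = 0.6, reduced costs: (3.2, 2.2)
  x^k = (0.0, 0.0), subgradient = b - a^T x = 12.0
  y^{k+1} = 0.6 + 0.05*12.0 = 1.2
Step 3: y^k = 1.2, reduced costs: (1.4, 0.4)
  x^k = (0.0, 0.0), subgradient = b - a^T x = 12.0
  y^{k+1} = 1.2 + 0.05*12.0 = 1.8
Step 4: y^k = 1.8, reduced costs: (-0.4, -1.4)
  x^k = (5.0, 5.0), subgradient = b - a^T x = -18.0
  y^{k+1} = 1.8 + 0.05*-18.0 = 0.9
Dual objective at y_4 = 0.9: reduced costs (2.3, 1.3), box minimizer x = (0.0, 0.0)
g(y_4) = b*y + (c1 - a1*y)*x1 + (c2 - a2*y)*x2 = 12*0.9 + 2.3*0.0 + 1.3*0.0 = 10.8 + 0.0 + 0.0 = 10.8


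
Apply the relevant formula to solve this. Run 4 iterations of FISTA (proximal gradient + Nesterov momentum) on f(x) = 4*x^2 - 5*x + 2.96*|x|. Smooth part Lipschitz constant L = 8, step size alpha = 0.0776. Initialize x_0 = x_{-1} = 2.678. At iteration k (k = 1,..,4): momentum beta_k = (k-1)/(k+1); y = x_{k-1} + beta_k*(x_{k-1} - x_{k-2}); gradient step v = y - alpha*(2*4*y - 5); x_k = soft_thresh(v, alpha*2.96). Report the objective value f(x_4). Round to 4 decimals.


FISTA on f(x) = 4*x^2 - 5*x + 2.96*|x|
L = 8, alpha = 0.0776
Iteration 1: beta = 0.0, y = 2.678 + 0.0*(2.678 - 2.678) = 2.678
  grad(y) = 16.424, v = y - alpha*grad = 1.4035
  prox(v) = soft_thresh(1.4035, 0.2297) = 1.1738
Iteration 2: beta = 0.3333, y = 1.1738 + 0.3333*(1.1738 - 2.678) = 0.6724
  grad(y) = 0.3792, v = y - alpha*grad = 0.643
  prox(v) = soft_thresh(0.643, 0.2297) = 0.4133
Iteration 3: beta = 0.5, y = 0.4133 + 0.5*(0.4133 - 1.1738) = 0.033
  grad(y) = -4.7359, v = y - alpha*grad = 0.4005
  prox(v) = soft_thresh(0.4005, 0.2297) = 0.1708
Iteration 4: beta = 0.6, y = 0.1708 + 0.6*(0.1708 - 0.4133) = 0.0254
  grad(y) = -4.7972, v = y - alpha*grad = 0.3976
  prox(v) = soft_thresh(0.3976, 0.2297) = 0.1679
f(x_4) = 4*0.1679^2 - 5*0.1679 + 2.96*|0.1679| = -0.2298


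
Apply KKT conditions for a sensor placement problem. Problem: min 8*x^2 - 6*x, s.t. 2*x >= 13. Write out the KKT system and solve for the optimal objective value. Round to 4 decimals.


Step 1: Try lambda = 0 (constraint inactive).
x_unc = 6/(2*8) = 0.375
Check: 2*0.375 = 0.75 < 13 -- violated!
Step 2: Constraint must be active: 2*x = 13
x* = 13/2 = 6.5
lambda = (2*8*6.5 - 6)/2 = 49.0
Step 3: Compute optimal value.
f(x*) = 8*6.5^2 - 6*6.5 = 299.0


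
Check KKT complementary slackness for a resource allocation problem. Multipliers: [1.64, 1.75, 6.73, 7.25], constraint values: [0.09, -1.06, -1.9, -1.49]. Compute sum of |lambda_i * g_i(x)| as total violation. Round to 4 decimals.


KKT complementary slackness check:
lambda_1 * g_1 = 1.64 * 0.09 = 0.1476
lambda_2 * g_2 = 1.75 * -1.06 = -1.855
lambda_3 * g_3 = 6.73 * -1.9 = -12.787
lambda_4 * g_4 = 7.25 * -1.49 = -10.8025
Total violation = 0.1476 + 1.855 + 12.787 + 10.8025 = 25.5921


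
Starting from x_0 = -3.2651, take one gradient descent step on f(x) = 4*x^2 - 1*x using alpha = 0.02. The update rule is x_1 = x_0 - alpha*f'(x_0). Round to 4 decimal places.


We compute the gradient at x_0 and apply the update.
f'(x) = 8*x - 1
f'(-3.2651) = 8*-3.2651 - 1 = -27.1208
x_1 = -3.2651 - 0.02*-27.1208 = -2.7227


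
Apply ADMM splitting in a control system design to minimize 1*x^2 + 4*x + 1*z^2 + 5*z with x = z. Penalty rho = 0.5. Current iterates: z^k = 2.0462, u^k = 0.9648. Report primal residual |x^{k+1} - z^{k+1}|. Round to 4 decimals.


ADMM iteration with rho = 0.5, z^k = 2.0462, u^k = 0.9648
Step 1: x-update.
Minimize 1*x^2 + 4*x + (0.5/2)*(x - 2.0462 + 0.9648)^2
FOC: (2*1 + 0.5)*x = -4 + 0.5*(2.0462 - 0.9648)
x^{k+1} = -1.3837
Step 2: z-update.
Minimize 1*z^2 + 5*z + (0.5/2)*(-1.3837 - z + 0.9648)^2
FOC: (2*1 + 0.5)*z = -5 + 0.5*(-1.3837 + 0.9648)
z^{k+1} = -2.0838
Step 3: u-update.
u^{k+1} = 0.9648 - 1.3837 + 2.0838 = 1.6649
Step 4: Primal residual = |-1.3837 + 2.0838| = 0.7001


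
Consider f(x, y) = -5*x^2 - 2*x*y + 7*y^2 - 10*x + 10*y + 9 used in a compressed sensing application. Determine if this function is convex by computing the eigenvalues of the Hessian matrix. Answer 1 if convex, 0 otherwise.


The Hessian of f(x,y) = -5*x^2 - 2*x*y + 7*y^2 - 10*x + 10*y + 9 is:
H = [[-10, -2], [-2, 14]]
Trace = -10 + 14 = 4
Determinant = -10*14 - (-2)^2 = -144
Discriminant = (4)^2 - 4*-144 = 592.0
Eigenvalues: lambda_1 = -10.1655, lambda_2 = 14.1655
The function is not convex.

0


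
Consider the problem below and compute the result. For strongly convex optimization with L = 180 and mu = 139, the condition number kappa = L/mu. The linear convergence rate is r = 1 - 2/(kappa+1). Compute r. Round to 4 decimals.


Step 1: Compute the condition number.
kappa = L/mu = 180/139 = 1.295
Step 2: Compute the convergence rate.
r = 1 - 2/(kappa + 1) = 1 - 2*mu/(L + mu) = (L - mu)/(L + mu) = 41/319 = 0.1285


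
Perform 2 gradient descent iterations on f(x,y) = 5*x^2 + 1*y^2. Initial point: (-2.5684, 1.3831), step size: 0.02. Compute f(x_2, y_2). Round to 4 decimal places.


Gradient descent on f(x,y) = 5*x^2 + 1*y^2.
Starting point: (-2.5684, 1.3831), alpha = 0.02
Step 1: grad_x = 2*5*-2.5684 = -25.684, grad_y = 2*1*1.3831 = 2.7662
  x_1 = -2.5684 - 0.02*-25.684 = -2.0547
  y_1 = 1.3831 - 0.02*2.7662 = 1.3278
Step 2: grad_x = 2*5*-2.0547 = -20.5472, grad_y = 2*1*1.3278 = 2.6556
  x_2 = -2.0547 - 0.02*-20.5472 = -1.6438
  y_2 = 1.3278 - 0.02*2.6556 = 1.2747
f(-1.6438, 1.2747) = 5*(-1.6438)^2 + 1*1.2747^2 = 15.1348


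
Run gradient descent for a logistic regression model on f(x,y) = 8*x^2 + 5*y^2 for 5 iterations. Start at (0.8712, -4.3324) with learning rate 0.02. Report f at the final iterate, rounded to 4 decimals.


Gradient descent on f(x,y) = 8*x^2 + 5*y^2.
Starting point: (0.8712, -4.3324), alpha = 0.02
Step 1: grad_x = 2*8*0.8712 = 13.9392, grad_y = 2*5*-4.3324 = -43.324
  x_1 = 0.8712 - 0.02*13.9392 = 0.5924
  y_1 = -4.3324 - 0.02*-43.324 = -3.4659
Step 2: grad_x = 2*8*0.5924 = 9.4787, grad_y = 2*5*-3.4659 = -34.6592
  x_2 = 0.5924 - 0.02*9.4787 = 0.4028
  y_2 = -3.4659 - 0.02*-34.6592 = -2.7727
Step 3: grad_x = 2*8*0.4028 = 6.4455, grad_y = 2*5*-2.7727 = -27.7274
  x_3 = 0.4028 - 0.02*6.4455 = 0.2739
  y_3 = -2.7727 - 0.02*-27.7274 = -2.2182
Step 4: grad_x = 2*8*0.2739 = 4.3829, grad_y = 2*5*-2.2182 = -22.1819
  x_4 = 0.2739 - 0.02*4.3829 = 0.1863
  y_4 = -2.2182 - 0.02*-22.1819 = -1.7746
Step 5: grad_x = 2*8*0.1863 = 2.9804, grad_y = 2*5*-1.7746 = -17.7455
  x_5 = 0.1863 - 0.02*2.9804 = 0.1267
  y_5 = -1.7746 - 0.02*-17.7455 = -1.4196
f(0.1267, -1.4196) = 8*0.1267^2 + 5*(-1.4196)^2 = 10.2053


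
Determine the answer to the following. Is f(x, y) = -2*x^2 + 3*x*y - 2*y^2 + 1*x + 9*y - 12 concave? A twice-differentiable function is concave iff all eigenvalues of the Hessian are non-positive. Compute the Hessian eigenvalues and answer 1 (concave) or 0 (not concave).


The Hessian of f(x,y) = -2*x^2 + 3*x*y - 2*y^2 + 1*x + 9*y - 12 is:
H = [[-4, 3], [3, -4]]
Trace = -4 - 4 = -8
Determinant = -4*-4 - (3)^2 = 7
Discriminant = (-8)^2 - 4*7 = 36.0
Eigenvalues: lambda_1 = -7.0, lambda_2 = -1.0
The function is concave.

1


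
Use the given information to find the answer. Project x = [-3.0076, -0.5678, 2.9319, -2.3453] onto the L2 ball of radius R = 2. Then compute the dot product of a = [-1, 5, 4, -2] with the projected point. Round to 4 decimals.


Step 1: Compute ||x|| (intermediates to 6 decimals).
||x|| = sqrt((-3.0076)^2 + (-0.5678)^2 + 2.9319^2 + (-2.3453)^2) = 4.844019
Step 2: Project.
Since ||x|| > R, scale = R/||x|| = 2/4.844019 = 0.41288, proj(x) = scale * x
proj(x) = [-1.241778, -0.234433, 1.210523, -0.968327]
Step 3: Dot product.
a^T * proj(x) = -1*(-1.241778) + 5*(-0.234433) + 4*1.210523 - 2*(-0.968327) = 6.8484


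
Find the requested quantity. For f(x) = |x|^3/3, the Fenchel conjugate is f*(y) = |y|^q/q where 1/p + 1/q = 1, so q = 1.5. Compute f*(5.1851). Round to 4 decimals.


The conjugate exponent q satisfies 1/p + 1/q = 1.
p = 3, so q = 3/(3 - 1) = 1.5
|y|^q = 5.1851^1.5 = 11.8069
f*(5.1851) = 11.8069 / 1.5 = 7.8713


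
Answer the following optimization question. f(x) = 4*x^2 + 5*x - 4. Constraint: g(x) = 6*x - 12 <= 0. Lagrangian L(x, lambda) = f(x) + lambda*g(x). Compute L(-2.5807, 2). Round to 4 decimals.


Step 1: Evaluate f(x).
f(-2.5807) = 4*(-2.5807)^2 + 5*(-2.5807) - 4 = 9.7365
Step 2: Evaluate g(x).
g(-2.5807) = 6*-2.5807 - 12 = -27.4842
Step 3: Compute Lagrangian.
L = 9.7365 + 2*-27.4842 = -45.2319


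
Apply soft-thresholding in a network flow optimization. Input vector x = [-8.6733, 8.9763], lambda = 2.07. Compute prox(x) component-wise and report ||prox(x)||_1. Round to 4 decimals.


Soft-thresholding with lambda = 2.07:
prox(-8.6733) = sign(-8.6733)*max(|-8.6733| - 2.07, 0) = -6.6033
prox(8.9763) = sign(8.9763)*max(|8.9763| - 2.07, 0) = 6.9063
prox(x) = [-6.6033, 6.9063]
||prox(x)||_1 = 6.6033 + 6.9063 = 13.5096


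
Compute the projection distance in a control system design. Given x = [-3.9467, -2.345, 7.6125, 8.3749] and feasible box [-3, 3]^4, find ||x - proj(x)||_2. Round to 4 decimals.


Project each component onto [-3, 3].
clip(-3.9467) = -3.0, clip(-2.345) = -2.345, clip(7.6125) = 3.0, clip(8.3749) = 3.0
Projection = [-3.0, -2.345, 3.0, 3.0]
Squared diffs: [0.8962, 0.0, 21.2752, 28.8896]
Distance = sqrt(51.061) = 7.1457


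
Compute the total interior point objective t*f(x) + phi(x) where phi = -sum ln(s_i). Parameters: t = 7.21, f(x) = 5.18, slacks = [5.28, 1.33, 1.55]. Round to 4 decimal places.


Step 1: Compute log-barrier.
ln values: [1.6639, 0.2852, 0.4383]
phi = -(1.6639 + 0.2852 + 0.4383) = -2.3874
Step 2: Compute augmented objective.
t*f(x) = 7.21*5.18 = 37.3478
Total = 37.3478 - 2.3874 = 34.9604


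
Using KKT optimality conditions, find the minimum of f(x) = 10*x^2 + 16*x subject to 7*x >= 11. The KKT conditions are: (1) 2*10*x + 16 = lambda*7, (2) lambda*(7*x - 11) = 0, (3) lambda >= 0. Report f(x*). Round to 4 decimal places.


Step 1: Try lambda = 0 (constraint inactive).
x_unc = -16/(2*10) = -0.8
Check: 7*-0.8 = -5.6 < 11 -- violated!
Step 2: Constraint must be active: 7*x = 11
x* = 11/7 = 1.5714 (rounded; the exact value 11/7 is used below)
lambda = (2*10*(11/7) + 16)/7 = 6.7755
Step 3: Compute optimal value.
f(x*) = 10*(11/7)^2 + 16*(11/7) = 49.8367


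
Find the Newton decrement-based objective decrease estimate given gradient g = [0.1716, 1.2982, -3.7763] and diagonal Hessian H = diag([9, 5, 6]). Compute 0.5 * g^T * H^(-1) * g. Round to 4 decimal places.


Step 1: H is diagonal, so H^(-1) * g = [0.0191, 0.2596, -0.6294].
Step 2: g^T H^(-1) g = sum_i g_i^2 / H_ii
  = (0.1716)^2/9 + (1.2982)^2/5 + (-3.7763)^2/6
  = 0.0033 + 0.3371 + 2.3767 = 2.7171
Step 3: Objective decrease = 0.5 * g^T H^(-1) g = 1.3585


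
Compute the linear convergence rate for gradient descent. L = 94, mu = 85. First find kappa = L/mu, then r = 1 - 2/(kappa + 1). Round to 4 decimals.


Step 1: Compute the condition number.
kappa = L/mu = 94/85 = 1.1059
Step 2: Compute the convergence rate.
r = 1 - 2/(kappa + 1) = 1 - 2*mu/(L + mu) = (L - mu)/(L + mu) = 9/179 = 0.0503


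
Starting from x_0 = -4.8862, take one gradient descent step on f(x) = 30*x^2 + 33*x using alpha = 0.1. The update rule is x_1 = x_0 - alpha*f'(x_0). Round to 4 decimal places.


We compute the gradient at x_0 and apply the update.
f'(x) = 60*x + 33
f'(-4.8862) = 60*-4.8862 + 33 = -260.172
x_1 = -4.8862 - 0.1*-260.172 = 21.131


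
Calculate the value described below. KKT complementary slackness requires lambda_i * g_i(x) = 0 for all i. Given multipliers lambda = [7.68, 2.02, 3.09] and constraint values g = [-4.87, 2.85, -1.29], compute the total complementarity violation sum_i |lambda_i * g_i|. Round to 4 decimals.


KKT complementary slackness check:
lambda_1 * g_1 = 7.68 * -4.87 = -37.4016
lambda_2 * g_2 = 2.02 * 2.85 = 5.757
lambda_3 * g_3 = 3.09 * -1.29 = -3.9861
Total violation = 37.4016 + 5.757 + 3.9861 = 47.1447


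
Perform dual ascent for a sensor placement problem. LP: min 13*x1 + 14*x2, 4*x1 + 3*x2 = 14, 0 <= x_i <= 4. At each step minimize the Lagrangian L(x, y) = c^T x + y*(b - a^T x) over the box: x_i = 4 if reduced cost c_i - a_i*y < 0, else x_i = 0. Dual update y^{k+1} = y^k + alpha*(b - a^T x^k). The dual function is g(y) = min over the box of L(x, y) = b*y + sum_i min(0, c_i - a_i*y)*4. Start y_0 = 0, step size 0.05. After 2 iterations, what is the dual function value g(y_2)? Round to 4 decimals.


Dual ascent for LP: min 13*x1 + 14*x2, 4*x1 + 3*x2 = 14, 0 <= x_i <= 4
Step 1: y^k = 0.0, reduced costs: (13.0, 14.0)
  x^k = (0.0, 0.0), subgradient = b - a^T x = 14.0
  y^{k+1} = 0.0 + 0.05*14.0 = 0.7
Step 2: y^k = 0.7, reduced costs: (10.2, 11.9)
  x^k = (0.0, 0.0), subgradient = b - a^T x = 14.0
  y^{k+1} = 0.7 + 0.05*14.0 = 1.4
Dual objective at y_2 = 1.4: reduced costs (7.4, 9.8), box minimizer x = (0.0, 0.0)
g(y_2) = b*y + (c1 - a1*y)*x1 + (c2 - a2*y)*x2 = 14*1.4 + 7.4*0.0 + 9.8*0.0 = 19.6 + 0.0 + 0.0 = 19.6


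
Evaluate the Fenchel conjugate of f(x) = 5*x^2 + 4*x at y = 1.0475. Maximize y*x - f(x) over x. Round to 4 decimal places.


f*(y) = sup_x {y*x - a*x^2 - b*x} = sup_x {(y-b)*x - a*x^2}
FOC: (y - b) - 2a*x = 0 => x* = (y - b)/(2a)
x* = (1.0475 - 4)/(2*5) = -0.2953
f*(1.0475) = (y-b)^2/(4a) = (1.0475 - 4)^2/(4*5)
= 8.7173/20 = 0.4359


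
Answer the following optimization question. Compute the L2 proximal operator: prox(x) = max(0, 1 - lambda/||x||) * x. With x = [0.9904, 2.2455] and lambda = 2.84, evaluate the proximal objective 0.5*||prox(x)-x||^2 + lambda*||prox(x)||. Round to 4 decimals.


Step 1: Compute ||x||.
||x|| = 2.4542
Step 2: Compute scaling factor.
scale = max(0, 1 - 2.84/2.4542) = 0.0
Step 3: prox(x) = [0.0, 0.0]
||prox(x)|| = 0.0
Step 4: Proximal objective.
0.5*||prox-x||^2 = 3.0116
lambda*||prox|| = 0.0
Total = 3.0116


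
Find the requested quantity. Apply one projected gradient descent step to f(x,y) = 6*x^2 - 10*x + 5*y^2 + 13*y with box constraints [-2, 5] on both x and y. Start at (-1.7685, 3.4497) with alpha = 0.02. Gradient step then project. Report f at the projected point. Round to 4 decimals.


Step 1: Compute gradient at (-1.7685, 3.4497).
grad_x = 2*6*-1.7685 - 10 = -31.222
grad_y = 2*5*3.4497 + 13 = 47.497
Step 2: Gradient step.
x_raw = -1.7685 - 0.02*-31.222 = -1.1441
y_raw = 3.4497 - 0.02*47.497 = 2.4998
Step 3: Project onto [-2, 5].
x_proj = clip(-1.1441) = -1.1441
y_proj = clip(2.4998) = 2.4998
Step 4: Evaluate f.
f(-1.1441, 2.4998) = 83.0347


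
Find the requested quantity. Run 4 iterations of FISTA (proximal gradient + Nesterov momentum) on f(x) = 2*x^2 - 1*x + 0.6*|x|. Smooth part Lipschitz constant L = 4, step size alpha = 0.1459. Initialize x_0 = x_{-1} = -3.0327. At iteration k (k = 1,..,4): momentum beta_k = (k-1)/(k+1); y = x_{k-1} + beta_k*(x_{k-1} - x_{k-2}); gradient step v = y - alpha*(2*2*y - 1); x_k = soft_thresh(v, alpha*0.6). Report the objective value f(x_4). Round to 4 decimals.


FISTA on f(x) = 2*x^2 - 1*x + 0.6*|x|
L = 4, alpha = 0.1459
Iteration 1: beta = 0.0, y = -3.0327 + 0.0*(-3.0327 + 3.0327) = -3.0327
  grad(y) = -13.1308, v = y - alpha*grad = -1.1169
  prox(v) = soft_thresh(-1.1169, 0.0875) = -1.0294
Iteration 2: beta = 0.3333, y = -1.0294 + 0.3333*(-1.0294 + 3.0327) = -0.3616
  grad(y) = -2.4464, v = y - alpha*grad = -0.0047
  prox(v) = soft_thresh(-0.0047, 0.0875) = 0.0
Iteration 3: beta = 0.5, y = 0.0 + 0.5*(0.0 + 1.0294) = 0.5147
  grad(y) = 1.0588, v = y - alpha*grad = 0.3602
  prox(v) = soft_thresh(0.3602, 0.0875) = 0.2727
Iteration 4: beta = 0.6, y = 0.2727 + 0.6*(0.2727 - 0.0) = 0.4363
  grad(y) = 0.7451, v = y - alpha*grad = 0.3276
  prox(v) = soft_thresh(0.3276, 0.0875) = 0.24
f(x_4) = 2*0.24^2 - 1*0.24 + 0.6*|0.24| = 0.0192


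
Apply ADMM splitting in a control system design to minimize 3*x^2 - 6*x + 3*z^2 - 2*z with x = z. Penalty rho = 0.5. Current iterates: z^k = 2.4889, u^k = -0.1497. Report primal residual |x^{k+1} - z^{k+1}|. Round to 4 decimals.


ADMM iteration with rho = 0.5, z^k = 2.4889, u^k = -0.1497
Step 1: x-update.
Minimize 3*x^2 - 6*x + (0.5/2)*(x - 2.4889 - 0.1497)^2
FOC: (2*3 + 0.5)*x = 6 + 0.5*(2.4889 + 0.1497)
x^{k+1} = 1.126
Step 2: z-update.
Minimize 3*z^2 - 2*z + (0.5/2)*(1.126 - z - 0.1497)^2
FOC: (2*3 + 0.5)*z = 2 + 0.5*(1.126 - 0.1497)
z^{k+1} = 0.3828
Step 3: u-update.
u^{k+1} = -0.1497 + 1.126 - 0.3828 = 0.5936
Step 4: Primal residual = |1.126 - 0.3828| = 0.7433


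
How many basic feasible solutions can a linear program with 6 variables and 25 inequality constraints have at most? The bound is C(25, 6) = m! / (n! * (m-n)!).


Each vertex corresponds to some choice of n active constraints out of m, so the number of vertices is at most C(m, n) = m! / (n!(m-n)!).
m = 25, n = 6
Numerator: 25 * 24 * 23 * 22 * 21 * 20
Denominator: 6! = 720
C(25, 6) = 177100
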